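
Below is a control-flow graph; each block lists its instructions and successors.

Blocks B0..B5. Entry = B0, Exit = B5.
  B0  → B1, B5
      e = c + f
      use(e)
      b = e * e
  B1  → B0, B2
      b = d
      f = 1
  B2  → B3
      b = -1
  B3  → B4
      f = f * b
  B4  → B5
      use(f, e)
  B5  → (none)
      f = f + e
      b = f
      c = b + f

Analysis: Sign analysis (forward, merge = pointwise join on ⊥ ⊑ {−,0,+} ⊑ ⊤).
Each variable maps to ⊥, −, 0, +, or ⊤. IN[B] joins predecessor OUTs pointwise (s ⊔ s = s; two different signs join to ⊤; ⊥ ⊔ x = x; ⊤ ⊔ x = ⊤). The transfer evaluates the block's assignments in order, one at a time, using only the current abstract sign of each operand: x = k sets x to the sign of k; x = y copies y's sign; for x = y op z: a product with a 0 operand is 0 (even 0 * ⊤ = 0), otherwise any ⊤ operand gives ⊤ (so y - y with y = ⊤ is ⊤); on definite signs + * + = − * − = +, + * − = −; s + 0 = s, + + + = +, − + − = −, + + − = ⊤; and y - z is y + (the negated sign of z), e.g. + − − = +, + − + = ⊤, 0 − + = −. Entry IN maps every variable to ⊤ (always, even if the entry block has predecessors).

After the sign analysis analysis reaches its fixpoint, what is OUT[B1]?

Converged values:
  B0:  IN=(all ⊤)  OUT=(all ⊤)
  B1:  IN=(all ⊤)  OUT={f:+; rest ⊤}
  B2:  IN={f:+; rest ⊤}  OUT={b:-, f:+; rest ⊤}
  B3:  IN={b:-, f:+; rest ⊤}  OUT={b:-, f:-; rest ⊤}
  B4:  IN={b:-, f:-; rest ⊤}  OUT={b:-, f:-; rest ⊤}
  B5:  IN=(all ⊤)  OUT=(all ⊤)

Merge at B1: IN[B1] = OUT[B0] = {a: ⊤, b: ⊤, c: ⊤, d: ⊤, e: ⊤, f: ⊤}
Applying B1's transfer function to that IN value gives OUT[B1] (row B1 above).

Answer: {a: ⊤, b: ⊤, c: ⊤, d: ⊤, e: ⊤, f: +}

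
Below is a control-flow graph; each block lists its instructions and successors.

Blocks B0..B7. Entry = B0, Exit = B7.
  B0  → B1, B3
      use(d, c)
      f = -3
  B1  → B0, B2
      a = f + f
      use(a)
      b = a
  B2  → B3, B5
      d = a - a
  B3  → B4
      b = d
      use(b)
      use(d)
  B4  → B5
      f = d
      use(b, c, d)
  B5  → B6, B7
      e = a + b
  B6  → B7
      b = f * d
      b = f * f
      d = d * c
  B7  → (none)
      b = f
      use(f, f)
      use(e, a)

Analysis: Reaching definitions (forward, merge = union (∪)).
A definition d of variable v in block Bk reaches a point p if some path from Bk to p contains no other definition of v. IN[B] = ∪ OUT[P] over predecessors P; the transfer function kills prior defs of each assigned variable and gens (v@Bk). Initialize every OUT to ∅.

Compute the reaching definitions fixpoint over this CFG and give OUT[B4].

Answer: {a@B1, b@B3, d@B2, f@B4}

Working:
Fixpoint table:
  B0:  IN={a@B1, b@B1, f@B0}  OUT={a@B1, b@B1, f@B0}
  B1:  IN={a@B1, b@B1, f@B0}  OUT={a@B1, b@B1, f@B0}
  B2:  IN={a@B1, b@B1, f@B0}  OUT={a@B1, b@B1, d@B2, f@B0}
  B3:  IN={a@B1, b@B1, d@B2, f@B0}  OUT={a@B1, b@B3, d@B2, f@B0}
  B4:  IN={a@B1, b@B3, d@B2, f@B0}  OUT={a@B1, b@B3, d@B2, f@B4}
  B5:  IN={a@B1, b@B1, b@B3, d@B2, f@B0, f@B4}  OUT={a@B1, b@B1, b@B3, d@B2, e@B5, f@B0, f@B4}
  B6:  IN={a@B1, b@B1, b@B3, d@B2, e@B5, f@B0, f@B4}  OUT={a@B1, b@B6, d@B6, e@B5, f@B0, f@B4}
  B7:  IN={a@B1, b@B1, b@B3, b@B6, d@B2, d@B6, e@B5, f@B0, f@B4}  OUT={a@B1, b@B7, d@B2, d@B6, e@B5, f@B0, f@B4}

Merge at B4: IN[B4] = OUT[B3] = {a@B1, b@B3, d@B2, f@B0}
Applying B4's transfer function to that IN value gives OUT[B4] (row B4 above).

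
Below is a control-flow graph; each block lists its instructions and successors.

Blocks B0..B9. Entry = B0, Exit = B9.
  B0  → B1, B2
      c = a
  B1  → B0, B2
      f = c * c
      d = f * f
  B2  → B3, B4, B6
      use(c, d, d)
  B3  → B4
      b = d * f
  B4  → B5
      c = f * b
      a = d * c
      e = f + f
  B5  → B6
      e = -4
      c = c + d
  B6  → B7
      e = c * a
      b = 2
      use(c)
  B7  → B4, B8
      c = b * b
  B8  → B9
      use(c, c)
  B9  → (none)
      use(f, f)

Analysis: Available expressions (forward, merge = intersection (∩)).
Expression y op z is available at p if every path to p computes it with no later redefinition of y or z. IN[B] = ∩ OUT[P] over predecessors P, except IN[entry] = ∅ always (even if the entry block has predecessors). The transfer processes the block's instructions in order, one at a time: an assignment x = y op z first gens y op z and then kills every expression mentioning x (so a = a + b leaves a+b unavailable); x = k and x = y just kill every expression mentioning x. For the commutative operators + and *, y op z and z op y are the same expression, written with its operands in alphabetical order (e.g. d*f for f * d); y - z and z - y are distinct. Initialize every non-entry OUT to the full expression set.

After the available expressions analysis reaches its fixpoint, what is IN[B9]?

Per-block solution:
  B0:   IN={}   OUT={}
  B1:   IN={}   OUT={c*c, f*f}
  B2:   IN={}   OUT={}
  B3:   IN={}   OUT={d*f}
  B4:   IN={}   OUT={b*f, c*d, f+f}
  B5:   IN={b*f, c*d, f+f}   OUT={b*f, f+f}
  B6:   IN={}   OUT={a*c}
  B7:   IN={a*c}   OUT={b*b}
  B8:   IN={b*b}   OUT={b*b}
  B9:   IN={b*b}   OUT={b*b}

Merge at B9: IN[B9] = OUT[B8] = {b*b}

Answer: {b*b}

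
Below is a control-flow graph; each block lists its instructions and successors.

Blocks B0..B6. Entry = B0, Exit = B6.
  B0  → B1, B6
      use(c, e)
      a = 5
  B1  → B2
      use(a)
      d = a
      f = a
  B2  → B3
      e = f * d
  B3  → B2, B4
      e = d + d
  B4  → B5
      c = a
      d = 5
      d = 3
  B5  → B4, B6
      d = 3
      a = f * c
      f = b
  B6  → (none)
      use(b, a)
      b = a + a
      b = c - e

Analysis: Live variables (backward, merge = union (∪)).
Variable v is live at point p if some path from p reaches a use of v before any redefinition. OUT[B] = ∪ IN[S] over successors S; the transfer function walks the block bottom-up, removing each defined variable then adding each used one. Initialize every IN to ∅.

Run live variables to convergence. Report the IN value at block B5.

Answer: {b, c, e, f}

Derivation:
Converged values:
  B0:  IN={b, c, e}  OUT={a, b, c, e}
  B1:  IN={a, b}  OUT={a, b, d, f}
  B2:  IN={a, b, d, f}  OUT={a, b, d, f}
  B3:  IN={a, b, d, f}  OUT={a, b, d, e, f}
  B4:  IN={a, b, e, f}  OUT={b, c, e, f}
  B5:  IN={b, c, e, f}  OUT={a, b, c, e, f}
  B6:  IN={a, b, c, e}  OUT={}

Merge at B5: OUT[B5] = IN[B4] ⊔ IN[B6] = {a, b, c, e, f}
Applying B5's transfer function to that OUT value gives IN[B5] (row B5 above).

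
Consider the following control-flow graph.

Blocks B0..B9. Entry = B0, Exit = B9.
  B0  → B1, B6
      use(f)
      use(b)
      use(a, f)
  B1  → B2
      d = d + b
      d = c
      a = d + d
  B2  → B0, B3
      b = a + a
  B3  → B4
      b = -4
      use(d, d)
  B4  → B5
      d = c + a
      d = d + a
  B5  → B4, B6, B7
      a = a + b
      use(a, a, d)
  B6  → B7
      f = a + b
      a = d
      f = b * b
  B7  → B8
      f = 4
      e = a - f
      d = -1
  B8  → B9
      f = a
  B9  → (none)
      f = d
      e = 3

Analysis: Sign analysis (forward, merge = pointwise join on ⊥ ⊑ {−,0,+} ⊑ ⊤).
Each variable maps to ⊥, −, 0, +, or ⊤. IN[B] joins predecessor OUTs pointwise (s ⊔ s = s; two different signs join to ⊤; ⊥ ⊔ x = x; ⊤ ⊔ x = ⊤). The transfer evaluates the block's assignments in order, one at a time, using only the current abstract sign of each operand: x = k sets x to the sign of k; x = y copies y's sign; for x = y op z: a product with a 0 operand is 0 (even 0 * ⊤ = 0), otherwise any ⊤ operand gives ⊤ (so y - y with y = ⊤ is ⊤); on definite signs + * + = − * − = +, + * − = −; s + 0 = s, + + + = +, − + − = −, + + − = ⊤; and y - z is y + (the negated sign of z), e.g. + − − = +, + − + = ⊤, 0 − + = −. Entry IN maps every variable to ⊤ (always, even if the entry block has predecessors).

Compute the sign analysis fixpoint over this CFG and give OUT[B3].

Per-block solution:
  B0: | IN=(all ⊤) | OUT=(all ⊤)
  B1: | IN=(all ⊤) | OUT=(all ⊤)
  B2: | IN=(all ⊤) | OUT=(all ⊤)
  B3: | IN=(all ⊤) | OUT={b:-; rest ⊤}
  B4: | IN={b:-; rest ⊤} | OUT={b:-; rest ⊤}
  B5: | IN={b:-; rest ⊤} | OUT={b:-; rest ⊤}
  B6: | IN=(all ⊤) | OUT=(all ⊤)
  B7: | IN=(all ⊤) | OUT={d:-, f:+; rest ⊤}
  B8: | IN={d:-, f:+; rest ⊤} | OUT={d:-; rest ⊤}
  B9: | IN={d:-; rest ⊤} | OUT={d:-, e:+, f:-; rest ⊤}

Merge at B3: IN[B3] = OUT[B2] = {a: ⊤, b: ⊤, c: ⊤, d: ⊤, e: ⊤, f: ⊤}
Applying B3's transfer function to that IN value gives OUT[B3] (row B3 above).

Answer: {a: ⊤, b: -, c: ⊤, d: ⊤, e: ⊤, f: ⊤}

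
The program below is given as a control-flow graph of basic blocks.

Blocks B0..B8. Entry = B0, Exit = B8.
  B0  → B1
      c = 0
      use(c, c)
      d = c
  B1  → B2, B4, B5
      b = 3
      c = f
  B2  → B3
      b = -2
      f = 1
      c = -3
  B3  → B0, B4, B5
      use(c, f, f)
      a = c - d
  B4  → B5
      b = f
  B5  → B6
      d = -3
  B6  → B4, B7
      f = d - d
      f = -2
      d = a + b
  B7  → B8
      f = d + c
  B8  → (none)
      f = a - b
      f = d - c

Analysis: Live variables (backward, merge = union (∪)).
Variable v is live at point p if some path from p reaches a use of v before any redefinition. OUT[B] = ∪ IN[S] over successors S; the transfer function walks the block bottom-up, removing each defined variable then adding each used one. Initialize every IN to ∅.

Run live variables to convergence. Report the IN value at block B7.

Fixpoint table:
  B0:  IN={a, f}  OUT={a, d, f}
  B1:  IN={a, d, f}  OUT={a, b, c, d, f}
  B2:  IN={d}  OUT={b, c, d, f}
  B3:  IN={b, c, d, f}  OUT={a, b, c, f}
  B4:  IN={a, c, f}  OUT={a, b, c}
  B5:  IN={a, b, c}  OUT={a, b, c, d}
  B6:  IN={a, b, c, d}  OUT={a, b, c, d, f}
  B7:  IN={a, b, c, d}  OUT={a, b, c, d}
  B8:  IN={a, b, c, d}  OUT={}

Merge at B7: OUT[B7] = IN[B8] = {a, b, c, d}
Applying B7's transfer function to that OUT value gives IN[B7] (row B7 above).

Answer: {a, b, c, d}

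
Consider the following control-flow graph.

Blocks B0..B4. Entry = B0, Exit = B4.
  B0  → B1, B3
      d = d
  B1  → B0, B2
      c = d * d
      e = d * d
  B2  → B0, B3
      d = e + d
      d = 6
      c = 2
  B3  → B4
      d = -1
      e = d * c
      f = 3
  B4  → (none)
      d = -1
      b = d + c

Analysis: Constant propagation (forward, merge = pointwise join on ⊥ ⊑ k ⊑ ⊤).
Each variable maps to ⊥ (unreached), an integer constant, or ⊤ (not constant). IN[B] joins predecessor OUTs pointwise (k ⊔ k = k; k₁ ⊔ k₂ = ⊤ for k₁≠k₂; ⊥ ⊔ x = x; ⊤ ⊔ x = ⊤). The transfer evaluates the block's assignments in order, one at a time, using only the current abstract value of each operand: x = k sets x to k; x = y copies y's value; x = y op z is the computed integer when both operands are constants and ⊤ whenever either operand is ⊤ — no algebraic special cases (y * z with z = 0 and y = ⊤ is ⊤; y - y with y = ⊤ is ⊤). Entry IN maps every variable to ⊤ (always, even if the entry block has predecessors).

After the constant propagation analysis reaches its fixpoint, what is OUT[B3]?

Answer: {a: ⊤, b: ⊤, c: ⊤, d: -1, e: ⊤, f: 3}

Derivation:
Fixpoint table:
  B0:   IN=(all ⊤)   OUT=(all ⊤)
  B1:   IN=(all ⊤)   OUT=(all ⊤)
  B2:   IN=(all ⊤)   OUT={c:2, d:6; rest ⊤}
  B3:   IN=(all ⊤)   OUT={d:-1, f:3; rest ⊤}
  B4:   IN={d:-1, f:3; rest ⊤}   OUT={d:-1, f:3; rest ⊤}

Merge at B3: IN[B3] = OUT[B0] ⊔ OUT[B2] = {a: ⊤, b: ⊤, c: ⊤, d: ⊤, e: ⊤, f: ⊤}
Applying B3's transfer function to that IN value gives OUT[B3] (row B3 above).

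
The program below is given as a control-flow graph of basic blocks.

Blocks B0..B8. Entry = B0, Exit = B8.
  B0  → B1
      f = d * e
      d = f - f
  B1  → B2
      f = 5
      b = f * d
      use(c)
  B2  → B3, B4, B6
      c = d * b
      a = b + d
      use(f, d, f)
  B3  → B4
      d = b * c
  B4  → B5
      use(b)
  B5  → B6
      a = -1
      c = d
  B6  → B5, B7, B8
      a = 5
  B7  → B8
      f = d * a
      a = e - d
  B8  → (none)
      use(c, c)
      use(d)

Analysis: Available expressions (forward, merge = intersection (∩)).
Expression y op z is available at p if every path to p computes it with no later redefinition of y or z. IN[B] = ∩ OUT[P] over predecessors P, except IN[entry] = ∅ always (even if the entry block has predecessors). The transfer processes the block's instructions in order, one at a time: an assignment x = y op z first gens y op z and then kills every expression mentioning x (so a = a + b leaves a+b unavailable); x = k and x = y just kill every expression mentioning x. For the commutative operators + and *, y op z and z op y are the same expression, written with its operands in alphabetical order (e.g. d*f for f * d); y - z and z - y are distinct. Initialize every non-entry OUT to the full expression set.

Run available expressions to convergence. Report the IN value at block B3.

Converged values:
  B0:   IN={}   OUT={f-f}
  B1:   IN={f-f}   OUT={d*f}
  B2:   IN={d*f}   OUT={b*d, b+d, d*f}
  B3:   IN={b*d, b+d, d*f}   OUT={b*c}
  B4:   IN={}   OUT={}
  B5:   IN={}   OUT={}
  B6:   IN={}   OUT={}
  B7:   IN={}   OUT={e-d}
  B8:   IN={}   OUT={}

Merge at B3: IN[B3] = OUT[B2] = {b*d, b+d, d*f}

Answer: {b*d, b+d, d*f}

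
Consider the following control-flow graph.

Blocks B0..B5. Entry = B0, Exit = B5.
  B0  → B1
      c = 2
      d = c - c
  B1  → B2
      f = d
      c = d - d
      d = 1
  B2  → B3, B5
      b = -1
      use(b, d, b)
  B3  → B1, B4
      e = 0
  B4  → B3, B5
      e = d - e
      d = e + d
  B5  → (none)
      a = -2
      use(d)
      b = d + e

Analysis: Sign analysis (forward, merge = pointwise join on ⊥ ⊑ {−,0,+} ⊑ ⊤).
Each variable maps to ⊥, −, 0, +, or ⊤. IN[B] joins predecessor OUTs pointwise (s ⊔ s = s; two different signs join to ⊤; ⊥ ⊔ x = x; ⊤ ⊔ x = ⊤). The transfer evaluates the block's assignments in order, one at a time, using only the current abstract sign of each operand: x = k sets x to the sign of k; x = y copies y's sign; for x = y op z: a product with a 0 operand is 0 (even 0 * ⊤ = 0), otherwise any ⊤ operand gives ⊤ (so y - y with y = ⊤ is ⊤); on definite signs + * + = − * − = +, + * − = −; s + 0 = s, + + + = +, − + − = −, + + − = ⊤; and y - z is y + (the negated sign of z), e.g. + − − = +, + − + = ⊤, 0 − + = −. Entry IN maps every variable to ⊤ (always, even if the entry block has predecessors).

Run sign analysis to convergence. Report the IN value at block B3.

Answer: {a: ⊤, b: -, c: ⊤, d: +, e: ⊤, f: ⊤}

Derivation:
Fixpoint table:
  B0: | IN=(all ⊤) | OUT={c:+; rest ⊤}
  B1: | IN=(all ⊤) | OUT={d:+; rest ⊤}
  B2: | IN={d:+; rest ⊤} | OUT={b:-, d:+; rest ⊤}
  B3: | IN={b:-, d:+; rest ⊤} | OUT={b:-, d:+, e:0; rest ⊤}
  B4: | IN={b:-, d:+, e:0; rest ⊤} | OUT={b:-, d:+, e:+; rest ⊤}
  B5: | IN={b:-, d:+; rest ⊤} | OUT={a:-, d:+; rest ⊤}

Merge at B3: IN[B3] = OUT[B2] ⊔ OUT[B4] = {a: ⊤, b: -, c: ⊤, d: +, e: ⊤, f: ⊤}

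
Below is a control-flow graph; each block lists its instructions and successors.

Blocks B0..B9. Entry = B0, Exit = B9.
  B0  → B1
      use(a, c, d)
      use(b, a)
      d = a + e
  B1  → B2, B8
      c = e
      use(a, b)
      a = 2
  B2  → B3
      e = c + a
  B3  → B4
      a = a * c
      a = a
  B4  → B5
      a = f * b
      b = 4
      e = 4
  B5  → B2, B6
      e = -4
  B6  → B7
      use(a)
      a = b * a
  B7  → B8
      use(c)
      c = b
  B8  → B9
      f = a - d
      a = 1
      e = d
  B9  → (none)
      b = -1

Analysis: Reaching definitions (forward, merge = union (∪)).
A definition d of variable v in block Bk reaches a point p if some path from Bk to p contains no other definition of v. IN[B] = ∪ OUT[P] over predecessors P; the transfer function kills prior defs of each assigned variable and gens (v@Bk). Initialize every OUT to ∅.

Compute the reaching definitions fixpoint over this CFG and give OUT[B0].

Answer: {d@B0}

Working:
Per-block solution:
  B0:  IN={}  OUT={d@B0}
  B1:  IN={d@B0}  OUT={a@B1, c@B1, d@B0}
  B2:  IN={a@B1, a@B4, b@B4, c@B1, d@B0, e@B5}  OUT={a@B1, a@B4, b@B4, c@B1, d@B0, e@B2}
  B3:  IN={a@B1, a@B4, b@B4, c@B1, d@B0, e@B2}  OUT={a@B3, b@B4, c@B1, d@B0, e@B2}
  B4:  IN={a@B3, b@B4, c@B1, d@B0, e@B2}  OUT={a@B4, b@B4, c@B1, d@B0, e@B4}
  B5:  IN={a@B4, b@B4, c@B1, d@B0, e@B4}  OUT={a@B4, b@B4, c@B1, d@B0, e@B5}
  B6:  IN={a@B4, b@B4, c@B1, d@B0, e@B5}  OUT={a@B6, b@B4, c@B1, d@B0, e@B5}
  B7:  IN={a@B6, b@B4, c@B1, d@B0, e@B5}  OUT={a@B6, b@B4, c@B7, d@B0, e@B5}
  B8:  IN={a@B1, a@B6, b@B4, c@B1, c@B7, d@B0, e@B5}  OUT={a@B8, b@B4, c@B1, c@B7, d@B0, e@B8, f@B8}
  B9:  IN={a@B8, b@B4, c@B1, c@B7, d@B0, e@B8, f@B8}  OUT={a@B8, b@B9, c@B1, c@B7, d@B0, e@B8, f@B8}

B0 is the boundary node: IN[B0] = {}
Applying B0's transfer function to that IN value gives OUT[B0] (row B0 above).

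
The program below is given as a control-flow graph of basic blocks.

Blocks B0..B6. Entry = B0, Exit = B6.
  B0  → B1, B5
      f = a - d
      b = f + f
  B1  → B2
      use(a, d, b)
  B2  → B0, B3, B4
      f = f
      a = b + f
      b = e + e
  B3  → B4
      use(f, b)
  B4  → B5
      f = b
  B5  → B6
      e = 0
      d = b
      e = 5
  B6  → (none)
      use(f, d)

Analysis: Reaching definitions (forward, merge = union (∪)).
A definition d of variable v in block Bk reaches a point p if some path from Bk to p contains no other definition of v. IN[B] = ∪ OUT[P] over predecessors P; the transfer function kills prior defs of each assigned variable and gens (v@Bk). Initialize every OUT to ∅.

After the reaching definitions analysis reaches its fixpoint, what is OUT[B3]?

Answer: {a@B2, b@B2, f@B2}

Trace:
Fixpoint table:
  B0: | IN={a@B2, b@B2, f@B2} | OUT={a@B2, b@B0, f@B0}
  B1: | IN={a@B2, b@B0, f@B0} | OUT={a@B2, b@B0, f@B0}
  B2: | IN={a@B2, b@B0, f@B0} | OUT={a@B2, b@B2, f@B2}
  B3: | IN={a@B2, b@B2, f@B2} | OUT={a@B2, b@B2, f@B2}
  B4: | IN={a@B2, b@B2, f@B2} | OUT={a@B2, b@B2, f@B4}
  B5: | IN={a@B2, b@B0, b@B2, f@B0, f@B4} | OUT={a@B2, b@B0, b@B2, d@B5, e@B5, f@B0, f@B4}
  B6: | IN={a@B2, b@B0, b@B2, d@B5, e@B5, f@B0, f@B4} | OUT={a@B2, b@B0, b@B2, d@B5, e@B5, f@B0, f@B4}

Merge at B3: IN[B3] = OUT[B2] = {a@B2, b@B2, f@B2}
Applying B3's transfer function to that IN value gives OUT[B3] (row B3 above).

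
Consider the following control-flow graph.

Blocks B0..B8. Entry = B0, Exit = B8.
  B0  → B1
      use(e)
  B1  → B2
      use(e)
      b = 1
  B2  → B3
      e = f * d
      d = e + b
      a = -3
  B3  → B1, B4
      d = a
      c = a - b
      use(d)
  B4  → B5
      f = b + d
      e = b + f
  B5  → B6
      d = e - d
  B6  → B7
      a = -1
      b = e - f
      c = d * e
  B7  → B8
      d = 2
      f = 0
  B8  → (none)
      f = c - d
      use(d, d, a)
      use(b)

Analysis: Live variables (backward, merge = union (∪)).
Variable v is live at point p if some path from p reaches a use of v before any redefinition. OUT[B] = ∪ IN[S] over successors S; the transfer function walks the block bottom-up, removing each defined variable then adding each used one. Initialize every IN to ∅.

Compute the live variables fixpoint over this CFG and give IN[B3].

Converged values:
  B0:  IN={d, e, f}  OUT={d, e, f}
  B1:  IN={d, e, f}  OUT={b, d, f}
  B2:  IN={b, d, f}  OUT={a, b, e, f}
  B3:  IN={a, b, e, f}  OUT={b, d, e, f}
  B4:  IN={b, d}  OUT={d, e, f}
  B5:  IN={d, e, f}  OUT={d, e, f}
  B6:  IN={d, e, f}  OUT={a, b, c}
  B7:  IN={a, b, c}  OUT={a, b, c, d}
  B8:  IN={a, b, c, d}  OUT={}

Merge at B3: OUT[B3] = IN[B1] ⊔ IN[B4] = {b, d, e, f}
Applying B3's transfer function to that OUT value gives IN[B3] (row B3 above).

Answer: {a, b, e, f}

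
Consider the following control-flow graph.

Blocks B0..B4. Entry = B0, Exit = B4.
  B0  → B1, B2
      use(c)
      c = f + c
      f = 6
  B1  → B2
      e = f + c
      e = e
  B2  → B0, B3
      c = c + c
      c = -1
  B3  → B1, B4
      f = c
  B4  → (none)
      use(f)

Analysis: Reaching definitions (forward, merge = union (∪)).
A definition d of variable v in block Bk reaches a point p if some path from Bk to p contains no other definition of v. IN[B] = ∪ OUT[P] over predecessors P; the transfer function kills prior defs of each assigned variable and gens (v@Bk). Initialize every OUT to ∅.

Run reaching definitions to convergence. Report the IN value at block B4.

Answer: {c@B2, e@B1, f@B3}

Trace:
Per-block solution:
  B0:   IN={c@B2, e@B1, f@B0, f@B3}   OUT={c@B0, e@B1, f@B0}
  B1:   IN={c@B0, c@B2, e@B1, f@B0, f@B3}   OUT={c@B0, c@B2, e@B1, f@B0, f@B3}
  B2:   IN={c@B0, c@B2, e@B1, f@B0, f@B3}   OUT={c@B2, e@B1, f@B0, f@B3}
  B3:   IN={c@B2, e@B1, f@B0, f@B3}   OUT={c@B2, e@B1, f@B3}
  B4:   IN={c@B2, e@B1, f@B3}   OUT={c@B2, e@B1, f@B3}

Merge at B4: IN[B4] = OUT[B3] = {c@B2, e@B1, f@B3}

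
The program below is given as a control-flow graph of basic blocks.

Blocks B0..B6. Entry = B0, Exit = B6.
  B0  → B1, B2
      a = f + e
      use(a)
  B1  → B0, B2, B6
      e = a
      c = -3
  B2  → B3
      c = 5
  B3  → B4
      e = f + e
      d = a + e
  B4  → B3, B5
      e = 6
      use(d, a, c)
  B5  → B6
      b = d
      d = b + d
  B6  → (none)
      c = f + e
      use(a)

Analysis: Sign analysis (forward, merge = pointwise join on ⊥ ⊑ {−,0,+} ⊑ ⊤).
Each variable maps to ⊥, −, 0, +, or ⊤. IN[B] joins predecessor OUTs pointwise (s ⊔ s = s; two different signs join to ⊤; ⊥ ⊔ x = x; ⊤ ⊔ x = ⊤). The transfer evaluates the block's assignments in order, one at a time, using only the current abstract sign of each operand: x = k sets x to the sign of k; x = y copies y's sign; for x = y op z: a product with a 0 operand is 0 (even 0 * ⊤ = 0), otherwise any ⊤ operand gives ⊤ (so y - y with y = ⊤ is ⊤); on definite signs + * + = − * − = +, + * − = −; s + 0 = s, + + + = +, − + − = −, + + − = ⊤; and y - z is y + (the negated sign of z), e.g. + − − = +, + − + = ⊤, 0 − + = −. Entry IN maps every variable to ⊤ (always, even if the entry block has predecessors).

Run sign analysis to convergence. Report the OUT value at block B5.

Answer: {a: ⊤, b: ⊤, c: +, d: ⊤, e: +, f: ⊤}

Working:
Converged values:
  B0:   IN=(all ⊤)   OUT=(all ⊤)
  B1:   IN=(all ⊤)   OUT={c:-; rest ⊤}
  B2:   IN=(all ⊤)   OUT={c:+; rest ⊤}
  B3:   IN={c:+; rest ⊤}   OUT={c:+; rest ⊤}
  B4:   IN={c:+; rest ⊤}   OUT={c:+, e:+; rest ⊤}
  B5:   IN={c:+, e:+; rest ⊤}   OUT={c:+, e:+; rest ⊤}
  B6:   IN=(all ⊤)   OUT=(all ⊤)

Merge at B5: IN[B5] = OUT[B4] = {a: ⊤, b: ⊤, c: +, d: ⊤, e: +, f: ⊤}
Applying B5's transfer function to that IN value gives OUT[B5] (row B5 above).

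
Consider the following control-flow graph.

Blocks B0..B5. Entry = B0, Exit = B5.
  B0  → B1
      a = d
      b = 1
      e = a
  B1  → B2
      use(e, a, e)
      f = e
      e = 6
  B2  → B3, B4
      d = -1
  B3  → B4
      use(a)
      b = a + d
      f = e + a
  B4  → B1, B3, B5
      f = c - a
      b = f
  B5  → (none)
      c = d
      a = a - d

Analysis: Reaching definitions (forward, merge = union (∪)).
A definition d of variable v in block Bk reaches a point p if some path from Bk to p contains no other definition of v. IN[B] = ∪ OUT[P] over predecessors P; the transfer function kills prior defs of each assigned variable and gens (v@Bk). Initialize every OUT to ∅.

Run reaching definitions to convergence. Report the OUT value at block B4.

Answer: {a@B0, b@B4, d@B2, e@B1, f@B4}

Trace:
Fixpoint table:
  B0: | IN={} | OUT={a@B0, b@B0, e@B0}
  B1: | IN={a@B0, b@B0, b@B4, d@B2, e@B0, e@B1, f@B4} | OUT={a@B0, b@B0, b@B4, d@B2, e@B1, f@B1}
  B2: | IN={a@B0, b@B0, b@B4, d@B2, e@B1, f@B1} | OUT={a@B0, b@B0, b@B4, d@B2, e@B1, f@B1}
  B3: | IN={a@B0, b@B0, b@B4, d@B2, e@B1, f@B1, f@B4} | OUT={a@B0, b@B3, d@B2, e@B1, f@B3}
  B4: | IN={a@B0, b@B0, b@B3, b@B4, d@B2, e@B1, f@B1, f@B3} | OUT={a@B0, b@B4, d@B2, e@B1, f@B4}
  B5: | IN={a@B0, b@B4, d@B2, e@B1, f@B4} | OUT={a@B5, b@B4, c@B5, d@B2, e@B1, f@B4}

Merge at B4: IN[B4] = OUT[B2] ⊔ OUT[B3] = {a@B0, b@B0, b@B3, b@B4, d@B2, e@B1, f@B1, f@B3}
Applying B4's transfer function to that IN value gives OUT[B4] (row B4 above).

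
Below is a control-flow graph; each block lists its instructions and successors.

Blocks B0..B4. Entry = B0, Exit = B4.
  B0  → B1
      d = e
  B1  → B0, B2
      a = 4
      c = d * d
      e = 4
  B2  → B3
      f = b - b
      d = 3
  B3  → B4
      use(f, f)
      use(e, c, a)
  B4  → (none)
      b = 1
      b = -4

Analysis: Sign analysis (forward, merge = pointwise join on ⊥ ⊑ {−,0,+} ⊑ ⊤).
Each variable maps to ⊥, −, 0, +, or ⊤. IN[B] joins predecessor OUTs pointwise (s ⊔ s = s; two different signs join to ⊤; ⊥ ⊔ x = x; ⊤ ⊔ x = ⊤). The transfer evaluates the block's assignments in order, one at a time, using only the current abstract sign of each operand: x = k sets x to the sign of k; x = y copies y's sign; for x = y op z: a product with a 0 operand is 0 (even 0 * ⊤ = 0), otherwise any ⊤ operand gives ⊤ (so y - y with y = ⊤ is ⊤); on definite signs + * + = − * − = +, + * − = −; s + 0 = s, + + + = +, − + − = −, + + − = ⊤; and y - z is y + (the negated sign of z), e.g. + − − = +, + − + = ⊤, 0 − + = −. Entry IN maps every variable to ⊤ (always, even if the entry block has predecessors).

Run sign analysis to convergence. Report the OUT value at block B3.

Answer: {a: +, b: ⊤, c: ⊤, d: +, e: +, f: ⊤}

Derivation:
Fixpoint table:
  B0: | IN=(all ⊤) | OUT=(all ⊤)
  B1: | IN=(all ⊤) | OUT={a:+, e:+; rest ⊤}
  B2: | IN={a:+, e:+; rest ⊤} | OUT={a:+, d:+, e:+; rest ⊤}
  B3: | IN={a:+, d:+, e:+; rest ⊤} | OUT={a:+, d:+, e:+; rest ⊤}
  B4: | IN={a:+, d:+, e:+; rest ⊤} | OUT={a:+, b:-, d:+, e:+; rest ⊤}

Merge at B3: IN[B3] = OUT[B2] = {a: +, b: ⊤, c: ⊤, d: +, e: +, f: ⊤}
Applying B3's transfer function to that IN value gives OUT[B3] (row B3 above).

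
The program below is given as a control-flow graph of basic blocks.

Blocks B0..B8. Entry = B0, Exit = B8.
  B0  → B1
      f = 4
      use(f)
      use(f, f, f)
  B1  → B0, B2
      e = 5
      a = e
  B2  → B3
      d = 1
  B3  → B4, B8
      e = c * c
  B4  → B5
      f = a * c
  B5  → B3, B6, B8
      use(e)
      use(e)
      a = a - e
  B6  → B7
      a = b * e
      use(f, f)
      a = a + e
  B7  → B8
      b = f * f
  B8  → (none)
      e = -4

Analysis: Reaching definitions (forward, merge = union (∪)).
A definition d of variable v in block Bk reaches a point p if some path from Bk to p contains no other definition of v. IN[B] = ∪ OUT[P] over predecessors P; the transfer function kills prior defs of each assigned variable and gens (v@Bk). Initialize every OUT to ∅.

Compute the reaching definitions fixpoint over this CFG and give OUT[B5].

Converged values:
  B0:   IN={a@B1, e@B1, f@B0}   OUT={a@B1, e@B1, f@B0}
  B1:   IN={a@B1, e@B1, f@B0}   OUT={a@B1, e@B1, f@B0}
  B2:   IN={a@B1, e@B1, f@B0}   OUT={a@B1, d@B2, e@B1, f@B0}
  B3:   IN={a@B1, a@B5, d@B2, e@B1, e@B3, f@B0, f@B4}   OUT={a@B1, a@B5, d@B2, e@B3, f@B0, f@B4}
  B4:   IN={a@B1, a@B5, d@B2, e@B3, f@B0, f@B4}   OUT={a@B1, a@B5, d@B2, e@B3, f@B4}
  B5:   IN={a@B1, a@B5, d@B2, e@B3, f@B4}   OUT={a@B5, d@B2, e@B3, f@B4}
  B6:   IN={a@B5, d@B2, e@B3, f@B4}   OUT={a@B6, d@B2, e@B3, f@B4}
  B7:   IN={a@B6, d@B2, e@B3, f@B4}   OUT={a@B6, b@B7, d@B2, e@B3, f@B4}
  B8:   IN={a@B1, a@B5, a@B6, b@B7, d@B2, e@B3, f@B0, f@B4}   OUT={a@B1, a@B5, a@B6, b@B7, d@B2, e@B8, f@B0, f@B4}

Merge at B5: IN[B5] = OUT[B4] = {a@B1, a@B5, d@B2, e@B3, f@B4}
Applying B5's transfer function to that IN value gives OUT[B5] (row B5 above).

Answer: {a@B5, d@B2, e@B3, f@B4}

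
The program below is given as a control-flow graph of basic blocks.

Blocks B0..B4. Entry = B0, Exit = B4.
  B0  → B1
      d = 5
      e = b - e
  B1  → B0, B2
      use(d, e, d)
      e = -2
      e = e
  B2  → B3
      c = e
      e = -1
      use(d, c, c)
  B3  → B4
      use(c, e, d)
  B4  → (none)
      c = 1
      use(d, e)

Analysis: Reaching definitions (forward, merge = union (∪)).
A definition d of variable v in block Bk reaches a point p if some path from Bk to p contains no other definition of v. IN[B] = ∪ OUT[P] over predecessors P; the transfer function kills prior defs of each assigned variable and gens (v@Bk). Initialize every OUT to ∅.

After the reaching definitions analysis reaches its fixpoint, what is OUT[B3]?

Per-block solution:
  B0: | IN={d@B0, e@B1} | OUT={d@B0, e@B0}
  B1: | IN={d@B0, e@B0} | OUT={d@B0, e@B1}
  B2: | IN={d@B0, e@B1} | OUT={c@B2, d@B0, e@B2}
  B3: | IN={c@B2, d@B0, e@B2} | OUT={c@B2, d@B0, e@B2}
  B4: | IN={c@B2, d@B0, e@B2} | OUT={c@B4, d@B0, e@B2}

Merge at B3: IN[B3] = OUT[B2] = {c@B2, d@B0, e@B2}
Applying B3's transfer function to that IN value gives OUT[B3] (row B3 above).

Answer: {c@B2, d@B0, e@B2}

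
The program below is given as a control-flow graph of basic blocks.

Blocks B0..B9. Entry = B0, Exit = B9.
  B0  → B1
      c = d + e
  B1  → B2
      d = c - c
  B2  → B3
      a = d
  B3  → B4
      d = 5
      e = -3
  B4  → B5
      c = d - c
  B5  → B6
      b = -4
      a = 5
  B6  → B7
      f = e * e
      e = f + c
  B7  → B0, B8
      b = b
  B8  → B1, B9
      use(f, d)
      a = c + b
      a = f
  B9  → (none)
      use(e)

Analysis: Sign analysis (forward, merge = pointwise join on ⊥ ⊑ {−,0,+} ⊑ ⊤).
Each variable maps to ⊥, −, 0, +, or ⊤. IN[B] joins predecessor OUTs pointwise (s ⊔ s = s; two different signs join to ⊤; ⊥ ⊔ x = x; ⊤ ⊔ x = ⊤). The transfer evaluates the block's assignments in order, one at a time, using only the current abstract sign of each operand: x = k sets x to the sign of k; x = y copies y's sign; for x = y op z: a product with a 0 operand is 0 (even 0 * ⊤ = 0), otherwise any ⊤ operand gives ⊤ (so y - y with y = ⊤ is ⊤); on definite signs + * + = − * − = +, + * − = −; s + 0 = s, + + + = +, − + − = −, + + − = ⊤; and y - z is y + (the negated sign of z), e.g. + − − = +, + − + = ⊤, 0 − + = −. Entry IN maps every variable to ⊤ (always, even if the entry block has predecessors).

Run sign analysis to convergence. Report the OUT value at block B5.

Answer: {a: +, b: -, c: ⊤, d: +, e: -, f: ⊤}

Trace:
Fixpoint table:
  B0: | IN=(all ⊤) | OUT=(all ⊤)
  B1: | IN=(all ⊤) | OUT=(all ⊤)
  B2: | IN=(all ⊤) | OUT=(all ⊤)
  B3: | IN=(all ⊤) | OUT={d:+, e:-; rest ⊤}
  B4: | IN={d:+, e:-; rest ⊤} | OUT={d:+, e:-; rest ⊤}
  B5: | IN={d:+, e:-; rest ⊤} | OUT={a:+, b:-, d:+, e:-; rest ⊤}
  B6: | IN={a:+, b:-, d:+, e:-; rest ⊤} | OUT={a:+, b:-, d:+, f:+; rest ⊤}
  B7: | IN={a:+, b:-, d:+, f:+; rest ⊤} | OUT={a:+, b:-, d:+, f:+; rest ⊤}
  B8: | IN={a:+, b:-, d:+, f:+; rest ⊤} | OUT={a:+, b:-, d:+, f:+; rest ⊤}
  B9: | IN={a:+, b:-, d:+, f:+; rest ⊤} | OUT={a:+, b:-, d:+, f:+; rest ⊤}

Merge at B5: IN[B5] = OUT[B4] = {a: ⊤, b: ⊤, c: ⊤, d: +, e: -, f: ⊤}
Applying B5's transfer function to that IN value gives OUT[B5] (row B5 above).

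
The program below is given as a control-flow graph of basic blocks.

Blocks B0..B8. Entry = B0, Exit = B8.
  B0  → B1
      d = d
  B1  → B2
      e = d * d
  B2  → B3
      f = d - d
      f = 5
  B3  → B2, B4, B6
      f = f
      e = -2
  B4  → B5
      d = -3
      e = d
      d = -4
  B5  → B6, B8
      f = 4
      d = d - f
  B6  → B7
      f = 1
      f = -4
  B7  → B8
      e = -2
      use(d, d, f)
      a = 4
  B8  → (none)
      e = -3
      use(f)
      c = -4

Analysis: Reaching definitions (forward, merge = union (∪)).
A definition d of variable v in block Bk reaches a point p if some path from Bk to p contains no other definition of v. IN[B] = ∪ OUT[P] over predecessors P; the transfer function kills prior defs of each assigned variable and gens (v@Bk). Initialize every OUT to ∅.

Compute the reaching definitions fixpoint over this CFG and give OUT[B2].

Per-block solution:
  B0:  IN={}  OUT={d@B0}
  B1:  IN={d@B0}  OUT={d@B0, e@B1}
  B2:  IN={d@B0, e@B1, e@B3, f@B3}  OUT={d@B0, e@B1, e@B3, f@B2}
  B3:  IN={d@B0, e@B1, e@B3, f@B2}  OUT={d@B0, e@B3, f@B3}
  B4:  IN={d@B0, e@B3, f@B3}  OUT={d@B4, e@B4, f@B3}
  B5:  IN={d@B4, e@B4, f@B3}  OUT={d@B5, e@B4, f@B5}
  B6:  IN={d@B0, d@B5, e@B3, e@B4, f@B3, f@B5}  OUT={d@B0, d@B5, e@B3, e@B4, f@B6}
  B7:  IN={d@B0, d@B5, e@B3, e@B4, f@B6}  OUT={a@B7, d@B0, d@B5, e@B7, f@B6}
  B8:  IN={a@B7, d@B0, d@B5, e@B4, e@B7, f@B5, f@B6}  OUT={a@B7, c@B8, d@B0, d@B5, e@B8, f@B5, f@B6}

Merge at B2: IN[B2] = OUT[B1] ⊔ OUT[B3] = {d@B0, e@B1, e@B3, f@B3}
Applying B2's transfer function to that IN value gives OUT[B2] (row B2 above).

Answer: {d@B0, e@B1, e@B3, f@B2}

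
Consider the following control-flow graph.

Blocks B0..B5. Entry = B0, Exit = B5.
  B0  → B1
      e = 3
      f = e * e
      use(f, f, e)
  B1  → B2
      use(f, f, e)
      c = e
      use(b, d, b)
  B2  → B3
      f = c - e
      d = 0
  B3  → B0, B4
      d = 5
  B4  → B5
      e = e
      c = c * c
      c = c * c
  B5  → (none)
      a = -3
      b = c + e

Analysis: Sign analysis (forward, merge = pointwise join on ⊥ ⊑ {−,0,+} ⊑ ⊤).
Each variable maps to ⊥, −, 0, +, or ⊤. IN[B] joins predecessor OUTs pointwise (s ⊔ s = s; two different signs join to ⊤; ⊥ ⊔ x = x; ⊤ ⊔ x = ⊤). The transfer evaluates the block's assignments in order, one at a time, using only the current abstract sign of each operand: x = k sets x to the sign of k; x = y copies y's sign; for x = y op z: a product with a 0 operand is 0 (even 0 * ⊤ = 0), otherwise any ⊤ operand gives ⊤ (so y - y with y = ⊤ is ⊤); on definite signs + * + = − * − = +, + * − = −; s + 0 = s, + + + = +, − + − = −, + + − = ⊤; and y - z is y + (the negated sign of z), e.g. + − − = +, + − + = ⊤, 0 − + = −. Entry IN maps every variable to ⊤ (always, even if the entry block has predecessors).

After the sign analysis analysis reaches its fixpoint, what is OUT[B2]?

Per-block solution:
  B0: | IN=(all ⊤) | OUT={e:+, f:+; rest ⊤}
  B1: | IN={e:+, f:+; rest ⊤} | OUT={c:+, e:+, f:+; rest ⊤}
  B2: | IN={c:+, e:+, f:+; rest ⊤} | OUT={c:+, d:0, e:+; rest ⊤}
  B3: | IN={c:+, d:0, e:+; rest ⊤} | OUT={c:+, d:+, e:+; rest ⊤}
  B4: | IN={c:+, d:+, e:+; rest ⊤} | OUT={c:+, d:+, e:+; rest ⊤}
  B5: | IN={c:+, d:+, e:+; rest ⊤} | OUT={a:-, b:+, c:+, d:+, e:+; rest ⊤}

Merge at B2: IN[B2] = OUT[B1] = {a: ⊤, b: ⊤, c: +, d: ⊤, e: +, f: +}
Applying B2's transfer function to that IN value gives OUT[B2] (row B2 above).

Answer: {a: ⊤, b: ⊤, c: +, d: 0, e: +, f: ⊤}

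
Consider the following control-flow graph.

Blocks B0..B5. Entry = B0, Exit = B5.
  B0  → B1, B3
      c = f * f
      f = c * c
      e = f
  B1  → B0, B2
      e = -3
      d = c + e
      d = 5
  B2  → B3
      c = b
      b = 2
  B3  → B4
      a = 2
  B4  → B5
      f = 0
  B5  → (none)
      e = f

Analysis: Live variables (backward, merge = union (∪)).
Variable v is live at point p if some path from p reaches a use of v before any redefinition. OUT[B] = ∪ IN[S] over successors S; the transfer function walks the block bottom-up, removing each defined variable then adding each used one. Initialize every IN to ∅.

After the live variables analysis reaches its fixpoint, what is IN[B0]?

Converged values:
  B0:  IN={b, f}  OUT={b, c, f}
  B1:  IN={b, c, f}  OUT={b, f}
  B2:  IN={b}  OUT={}
  B3:  IN={}  OUT={}
  B4:  IN={}  OUT={f}
  B5:  IN={f}  OUT={}

Merge at B0: OUT[B0] = IN[B1] ⊔ IN[B3] = {b, c, f}
Applying B0's transfer function to that OUT value gives IN[B0] (row B0 above).

Answer: {b, f}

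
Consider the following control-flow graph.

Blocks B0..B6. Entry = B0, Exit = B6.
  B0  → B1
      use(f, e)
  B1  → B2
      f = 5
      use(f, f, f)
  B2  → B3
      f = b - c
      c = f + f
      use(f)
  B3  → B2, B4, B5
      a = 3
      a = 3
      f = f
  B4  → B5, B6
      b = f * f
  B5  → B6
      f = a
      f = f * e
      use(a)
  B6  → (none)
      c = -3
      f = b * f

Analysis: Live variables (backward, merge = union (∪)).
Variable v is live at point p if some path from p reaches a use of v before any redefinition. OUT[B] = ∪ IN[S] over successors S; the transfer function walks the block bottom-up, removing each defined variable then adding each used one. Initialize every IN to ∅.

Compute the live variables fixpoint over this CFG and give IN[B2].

Per-block solution:
  B0: | IN={b, c, e, f} | OUT={b, c, e}
  B1: | IN={b, c, e} | OUT={b, c, e}
  B2: | IN={b, c, e} | OUT={b, c, e, f}
  B3: | IN={b, c, e, f} | OUT={a, b, c, e, f}
  B4: | IN={a, e, f} | OUT={a, b, e, f}
  B5: | IN={a, b, e} | OUT={b, f}
  B6: | IN={b, f} | OUT={}

Merge at B2: OUT[B2] = IN[B3] = {b, c, e, f}
Applying B2's transfer function to that OUT value gives IN[B2] (row B2 above).

Answer: {b, c, e}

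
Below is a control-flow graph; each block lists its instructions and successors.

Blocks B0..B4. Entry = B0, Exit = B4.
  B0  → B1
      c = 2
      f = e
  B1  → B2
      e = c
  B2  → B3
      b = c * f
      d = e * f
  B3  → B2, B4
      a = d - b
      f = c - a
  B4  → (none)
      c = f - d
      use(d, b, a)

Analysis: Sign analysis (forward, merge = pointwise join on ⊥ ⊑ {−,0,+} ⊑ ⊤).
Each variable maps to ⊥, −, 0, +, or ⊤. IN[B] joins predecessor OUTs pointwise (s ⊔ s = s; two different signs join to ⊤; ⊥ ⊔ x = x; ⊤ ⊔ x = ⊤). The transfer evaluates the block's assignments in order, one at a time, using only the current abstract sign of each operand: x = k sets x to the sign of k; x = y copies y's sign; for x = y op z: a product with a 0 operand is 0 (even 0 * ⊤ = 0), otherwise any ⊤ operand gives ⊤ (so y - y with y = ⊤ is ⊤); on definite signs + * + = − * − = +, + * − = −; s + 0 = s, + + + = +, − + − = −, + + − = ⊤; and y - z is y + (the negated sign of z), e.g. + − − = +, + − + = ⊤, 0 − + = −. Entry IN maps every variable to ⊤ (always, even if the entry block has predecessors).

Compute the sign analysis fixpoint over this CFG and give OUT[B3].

Answer: {a: ⊤, b: ⊤, c: +, d: ⊤, e: +, f: ⊤}

Derivation:
Per-block solution:
  B0:   IN=(all ⊤)   OUT={c:+; rest ⊤}
  B1:   IN={c:+; rest ⊤}   OUT={c:+, e:+; rest ⊤}
  B2:   IN={c:+, e:+; rest ⊤}   OUT={c:+, e:+; rest ⊤}
  B3:   IN={c:+, e:+; rest ⊤}   OUT={c:+, e:+; rest ⊤}
  B4:   IN={c:+, e:+; rest ⊤}   OUT={e:+; rest ⊤}

Merge at B3: IN[B3] = OUT[B2] = {a: ⊤, b: ⊤, c: +, d: ⊤, e: +, f: ⊤}
Applying B3's transfer function to that IN value gives OUT[B3] (row B3 above).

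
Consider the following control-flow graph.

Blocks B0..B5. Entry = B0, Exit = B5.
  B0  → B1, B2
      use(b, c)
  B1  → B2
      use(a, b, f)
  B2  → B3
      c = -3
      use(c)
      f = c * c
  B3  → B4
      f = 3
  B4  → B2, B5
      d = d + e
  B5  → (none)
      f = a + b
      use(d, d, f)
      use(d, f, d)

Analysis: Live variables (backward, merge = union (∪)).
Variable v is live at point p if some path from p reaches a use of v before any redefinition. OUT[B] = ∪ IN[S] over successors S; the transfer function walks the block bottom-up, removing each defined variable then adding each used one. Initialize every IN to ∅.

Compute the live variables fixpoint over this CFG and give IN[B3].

Converged values:
  B0:  IN={a, b, c, d, e, f}  OUT={a, b, d, e, f}
  B1:  IN={a, b, d, e, f}  OUT={a, b, d, e}
  B2:  IN={a, b, d, e}  OUT={a, b, d, e}
  B3:  IN={a, b, d, e}  OUT={a, b, d, e}
  B4:  IN={a, b, d, e}  OUT={a, b, d, e}
  B5:  IN={a, b, d}  OUT={}

Merge at B3: OUT[B3] = IN[B4] = {a, b, d, e}
Applying B3's transfer function to that OUT value gives IN[B3] (row B3 above).

Answer: {a, b, d, e}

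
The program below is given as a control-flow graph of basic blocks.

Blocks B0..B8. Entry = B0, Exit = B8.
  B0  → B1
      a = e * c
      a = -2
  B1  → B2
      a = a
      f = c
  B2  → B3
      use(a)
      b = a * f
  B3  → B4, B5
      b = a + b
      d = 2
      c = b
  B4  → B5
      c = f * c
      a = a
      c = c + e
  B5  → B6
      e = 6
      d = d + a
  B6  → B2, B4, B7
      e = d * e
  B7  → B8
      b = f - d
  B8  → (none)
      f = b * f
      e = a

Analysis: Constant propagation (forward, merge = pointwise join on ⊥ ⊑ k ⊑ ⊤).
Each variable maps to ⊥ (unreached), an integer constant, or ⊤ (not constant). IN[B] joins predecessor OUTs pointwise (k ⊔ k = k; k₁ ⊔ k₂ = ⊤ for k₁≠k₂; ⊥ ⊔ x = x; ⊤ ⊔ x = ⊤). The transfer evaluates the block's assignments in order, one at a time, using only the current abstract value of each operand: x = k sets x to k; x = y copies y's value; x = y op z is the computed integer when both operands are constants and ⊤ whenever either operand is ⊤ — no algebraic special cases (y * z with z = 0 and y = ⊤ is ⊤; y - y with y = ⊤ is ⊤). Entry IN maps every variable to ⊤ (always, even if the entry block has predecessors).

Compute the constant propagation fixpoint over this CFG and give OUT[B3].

Fixpoint table:
  B0:   IN=(all ⊤)   OUT={a:-2; rest ⊤}
  B1:   IN={a:-2; rest ⊤}   OUT={a:-2; rest ⊤}
  B2:   IN={a:-2; rest ⊤}   OUT={a:-2; rest ⊤}
  B3:   IN={a:-2; rest ⊤}   OUT={a:-2, d:2; rest ⊤}
  B4:   IN={a:-2; rest ⊤}   OUT={a:-2; rest ⊤}
  B5:   IN={a:-2; rest ⊤}   OUT={a:-2, e:6; rest ⊤}
  B6:   IN={a:-2, e:6; rest ⊤}   OUT={a:-2; rest ⊤}
  B7:   IN={a:-2; rest ⊤}   OUT={a:-2; rest ⊤}
  B8:   IN={a:-2; rest ⊤}   OUT={a:-2, e:-2; rest ⊤}

Merge at B3: IN[B3] = OUT[B2] = {a: -2, b: ⊤, c: ⊤, d: ⊤, e: ⊤, f: ⊤}
Applying B3's transfer function to that IN value gives OUT[B3] (row B3 above).

Answer: {a: -2, b: ⊤, c: ⊤, d: 2, e: ⊤, f: ⊤}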